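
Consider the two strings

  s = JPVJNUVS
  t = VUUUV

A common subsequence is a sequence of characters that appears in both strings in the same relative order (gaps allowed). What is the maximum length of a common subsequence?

Let dp[i][j] be the LCS length of the first i characters of s and the first j characters of t. dp[i][j] = dp[i-1][j-1]+1 when the i-th and j-th characters match, else max(dp[i-1][j], dp[i][j-1]).
    ·  V  U  U  U  V
 ·  0  0  0  0  0  0
 J  0  0  0  0  0  0
 P  0  0  0  0  0  0
 V  0  1  1  1  1  1
 J  0  1  1  1  1  1
 N  0  1  1  1  1  1
 U  0  1  2  2  2  2
 V  0  1  2  2  2  3
 S  0  1  2  2  2  3
dp[8][5] = 3. One LCS (by backtracking along matches): VUV.

3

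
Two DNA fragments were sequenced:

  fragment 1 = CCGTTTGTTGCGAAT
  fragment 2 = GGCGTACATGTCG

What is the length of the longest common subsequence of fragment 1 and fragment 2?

8

Pick C (fragment 1 #2, fragment 2 #3), G (fragment 1 #3, fragment 2 #4), T (fragment 1 #4, fragment 2 #5), T (fragment 1 #6, fragment 2 #9), G (fragment 1 #7, fragment 2 #10), T (fragment 1 #9, fragment 2 #11), C (fragment 1 #11, fragment 2 #12), G (fragment 1 #12, fragment 2 #13); all 8 bases appear in both, in order. dp[15][13] = 8 confirms this is the maximum.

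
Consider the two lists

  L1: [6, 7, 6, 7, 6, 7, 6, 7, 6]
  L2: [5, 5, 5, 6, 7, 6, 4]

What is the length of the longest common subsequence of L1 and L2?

3

Let dp[i][j] be the LCS length of the first i values of L1 and the first j values of L2. dp[i][j] = dp[i-1][j-1]+1 when the i-th and j-th values match, else max(dp[i-1][j], dp[i][j-1]).
    ·  5  5  5  6  7  6  4
 ·  0  0  0  0  0  0  0  0
 6  0  0  0  0  1  1  1  1
 7  0  0  0  0  1  2  2  2
 6  0  0  0  0  1  2  3  3
 7  0  0  0  0  1  2  3  3
 6  0  0  0  0  1  2  3  3
 7  0  0  0  0  1  2  3  3
 6  0  0  0  0  1  2  3  3
 7  0  0  0  0  1  2  3  3
 6  0  0  0  0  1  2  3  3
dp[9][7] = 3. One LCS (by backtracking along matches): 6, 7, 6.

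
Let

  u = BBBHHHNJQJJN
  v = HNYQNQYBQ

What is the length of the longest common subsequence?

4

Let dp[i][j] be the LCS length of the first i characters of u and the first j characters of v. dp[i][j] = dp[i-1][j-1]+1 when the i-th and j-th characters match, else max(dp[i-1][j], dp[i][j-1]).
    ·  H  N  Y  Q  N  Q  Y  B  Q
 ·  0  0  0  0  0  0  0  0  0  0
 B  0  0  0  0  0  0  0  0  1  1
 B  0  0  0  0  0  0  0  0  1  1
 B  0  0  0  0  0  0  0  0  1  1
 H  0  1  1  1  1  1  1  1  1  1
 H  0  1  1  1  1  1  1  1  1  1
 H  0  1  1  1  1  1  1  1  1  1
 N  0  1  2  2  2  2  2  2  2  2
 J  0  1  2  2  2  2  2  2  2  2
 Q  0  1  2  2  3  3  3  3  3  3
 J  0  1  2  2  3  3  3  3  3  3
 J  0  1  2  2  3  3  3  3  3  3
 N  0  1  2  2  3  4  4  4  4  4
dp[12][9] = 4. One LCS (by backtracking along matches): HNQN.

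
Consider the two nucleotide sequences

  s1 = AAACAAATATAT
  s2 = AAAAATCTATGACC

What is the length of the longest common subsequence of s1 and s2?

One common subsequence of length 9: A [1,1]; then A [2,2]; then A [3,3]; then A [5,4]; then A [6,5]; then T [8,8]; then A [9,9]; then T [10,10]; then A [11,12]. The LCS DP gives dp[12][14] = 9, so this is optimal.

9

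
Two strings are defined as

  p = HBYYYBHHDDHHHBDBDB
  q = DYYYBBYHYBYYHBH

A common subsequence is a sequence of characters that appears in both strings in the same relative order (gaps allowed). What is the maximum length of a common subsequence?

Match Y at p[3]=q[2] → Y at p[4]=q[3] → Y at p[5]=q[4] → B at p[6]=q[6] → H at p[7]=q[8] → H at p[8]=q[13] → H at p[13]=q[15] — 7 characters in the same relative order in both. The LCS DP gives dp[18][15] = 7, so this is optimal.

7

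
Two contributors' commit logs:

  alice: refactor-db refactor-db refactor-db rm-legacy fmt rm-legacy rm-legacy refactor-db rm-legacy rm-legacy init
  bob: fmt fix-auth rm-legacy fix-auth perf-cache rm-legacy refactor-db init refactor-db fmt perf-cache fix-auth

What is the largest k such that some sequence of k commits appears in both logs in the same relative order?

Taking fmt [5,1], rm-legacy [6,3], rm-legacy [7,6], refactor-db [8,7], init [11,8] gives a common subsequence of length 5. The LCS DP gives dp[11][12] = 5, so this is optimal.

5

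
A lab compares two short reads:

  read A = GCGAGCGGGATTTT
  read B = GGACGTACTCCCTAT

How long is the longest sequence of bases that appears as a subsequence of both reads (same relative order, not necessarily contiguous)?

Taking G [1,1]; then G [3,2]; then A [4,3]; then C [6,4]; then G [7,5]; then A [10,7]; then T [11,9]; then T [12,13]; then T [14,15] gives a common subsequence of length 9. The LCS DP gives dp[14][15] = 9, so this is optimal.

9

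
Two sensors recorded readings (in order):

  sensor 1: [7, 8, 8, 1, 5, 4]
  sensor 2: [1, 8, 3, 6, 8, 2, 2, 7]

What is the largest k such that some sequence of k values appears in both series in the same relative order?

2

Match 8 (sensor 1 #2, sensor 2 #2) → 8 (sensor 1 #3, sensor 2 #5) — 2 values in the same relative order in both. Since dp[6][8] = 2, nothing longer is possible.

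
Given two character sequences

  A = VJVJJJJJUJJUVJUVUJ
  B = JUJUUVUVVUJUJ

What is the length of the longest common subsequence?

Pick J at A[2]=B[1], then J at A[8]=B[3], then U at A[9]=B[4], then U at A[12]=B[5], then V at A[13]=B[6], then U at A[15]=B[7], then V at A[16]=B[9], then U at A[17]=B[12], then J at A[18]=B[13]; all 9 characters appear in both, in order. The LCS DP gives dp[18][13] = 9, so this is optimal.

9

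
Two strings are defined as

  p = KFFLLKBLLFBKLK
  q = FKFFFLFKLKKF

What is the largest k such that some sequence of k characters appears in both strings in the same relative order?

Match K [1,2]; then F [2,4]; then F [3,5]; then L [4,6]; then K [6,8]; then L [9,9]; then K [12,10]; then K [14,11] — 8 characters in the same relative order in both. dp[14][12] = 8 confirms this is the maximum.

8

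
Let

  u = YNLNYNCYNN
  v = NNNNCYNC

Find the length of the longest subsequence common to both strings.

6

Pick N [2,2], then N [4,3], then N [6,4], then C [7,5], then Y [8,6], then N [9,7]; all 6 characters appear in both, in order, and the DP table's final entry dp[10][8] is also 6, so no common subsequence is longer.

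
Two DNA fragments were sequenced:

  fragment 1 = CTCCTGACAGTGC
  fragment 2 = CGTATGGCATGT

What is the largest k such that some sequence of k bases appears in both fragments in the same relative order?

8

Taking C [1,1], then T [2,3], then T [5,5], then G [6,7], then C [8,8], then A [9,9], then G [10,11], then T [11,12] gives a common subsequence of length 8. Since dp[13][12] = 8, nothing longer is possible.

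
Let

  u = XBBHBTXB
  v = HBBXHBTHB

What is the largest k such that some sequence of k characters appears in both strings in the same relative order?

Let dp[i][j] be the LCS length of the first i characters of u and the first j characters of v. dp[i][j] = dp[i-1][j-1]+1 when the i-th and j-th characters match, else max(dp[i-1][j], dp[i][j-1]).
    ·  H  B  B  X  H  B  T  H  B
 ·  0  0  0  0  0  0  0  0  0  0
 X  0  0  0  0  1  1  1  1  1  1
 B  0  0  1  1  1  1  2  2  2  2
 B  0  0  1  2  2  2  2  2  2  3
 H  0  1  1  2  2  3  3  3  3  3
 B  0  1  2  2  2  3  4  4  4  4
 T  0  1  2  2  2  3  4  5  5  5
 X  0  1  2  2  3  3  4  5  5  5
 B  0  1  2  3  3  3  4  5  5  6
dp[8][9] = 6. One LCS (by backtracking along matches): BBHBTB.

6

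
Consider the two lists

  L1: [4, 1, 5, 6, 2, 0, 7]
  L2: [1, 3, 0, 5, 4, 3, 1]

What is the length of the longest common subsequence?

One common subsequence of length 2: 4 at L1[1]=L2[5], 1 at L1[2]=L2[7]. dp[7][7] = 2 confirms this is the maximum.

2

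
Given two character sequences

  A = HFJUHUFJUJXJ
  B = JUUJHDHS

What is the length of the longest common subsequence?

One common subsequence of length 4: J [3,1] → U [4,2] → U [6,3] → J [8,4]. Since dp[12][8] = 4, nothing longer is possible.

4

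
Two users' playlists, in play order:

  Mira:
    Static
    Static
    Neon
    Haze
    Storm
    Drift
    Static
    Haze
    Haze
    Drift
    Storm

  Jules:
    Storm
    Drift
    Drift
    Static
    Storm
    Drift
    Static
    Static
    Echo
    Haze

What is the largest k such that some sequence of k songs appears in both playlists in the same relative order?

5

Match Static at Mira[2]=Jules[4]; then Storm at Mira[5]=Jules[5]; then Drift at Mira[6]=Jules[6]; then Static at Mira[7]=Jules[8]; then Haze at Mira[9]=Jules[10] — 5 songs in the same relative order in both. The LCS DP gives dp[11][10] = 5, so this is optimal.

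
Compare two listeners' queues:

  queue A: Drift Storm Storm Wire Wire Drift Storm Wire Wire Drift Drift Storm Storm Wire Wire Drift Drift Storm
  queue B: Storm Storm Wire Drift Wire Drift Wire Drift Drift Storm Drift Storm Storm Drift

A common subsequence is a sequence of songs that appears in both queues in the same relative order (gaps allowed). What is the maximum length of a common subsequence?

Match Storm [2,1], Storm [3,2], Wire [4,3], Wire [5,5], Drift [6,6], Wire [8,7], Drift [10,9], Drift [11,11], Storm [12,12], Storm [13,13], Drift [17,14] — 11 songs in the same relative order in both. The LCS DP gives dp[18][14] = 11, so this is optimal.

11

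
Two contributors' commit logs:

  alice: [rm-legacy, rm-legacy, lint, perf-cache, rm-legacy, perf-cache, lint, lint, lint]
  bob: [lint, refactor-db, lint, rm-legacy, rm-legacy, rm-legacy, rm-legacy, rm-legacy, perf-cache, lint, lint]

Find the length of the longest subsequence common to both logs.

6

Taking rm-legacy at alice[1]=bob[6], rm-legacy at alice[2]=bob[7], rm-legacy at alice[5]=bob[8], perf-cache at alice[6]=bob[9], lint at alice[8]=bob[10], lint at alice[9]=bob[11] gives a common subsequence of length 6, and the DP table's final entry dp[9][11] is also 6, so no common subsequence is longer.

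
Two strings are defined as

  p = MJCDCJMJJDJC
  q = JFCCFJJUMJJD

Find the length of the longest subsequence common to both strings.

8

Let dp[i][j] be the LCS length of the first i characters of p and the first j characters of q. dp[i][j] = dp[i-1][j-1]+1 when the i-th and j-th characters match, else max(dp[i-1][j], dp[i][j-1]).
    ·  J  F  C  C  F  J  J  U  M  J  J  D
 ·  0  0  0  0  0  0  0  0  0  0  0  0  0
 M  0  0  0  0  0  0  0  0  0  1  1  1  1
 J  0  1  1  1  1  1  1  1  1  1  2  2  2
 C  0  1  1  2  2  2  2  2  2  2  2  2  2
 D  0  1  1  2  2  2  2  2  2  2  2  2  3
 C  0  1  1  2  3  3  3  3  3  3  3  3  3
 J  0  1  1  2  3  3  4  4  4  4  4  4  4
 M  0  1  1  2  3  3  4  4  4  5  5  5  5
 J  0  1  1  2  3  3  4  5  5  5  6  6  6
 J  0  1  1  2  3  3  4  5  5  5  6  7  7
 D  0  1  1  2  3  3  4  5  5  5  6  7  8
 J  0  1  1  2  3  3  4  5  5  5  6  7  8
 C  0  1  1  2  3  3  4  5  5  5  6  7  8
dp[12][12] = 8. One LCS (by backtracking along matches): JCCJMJJD.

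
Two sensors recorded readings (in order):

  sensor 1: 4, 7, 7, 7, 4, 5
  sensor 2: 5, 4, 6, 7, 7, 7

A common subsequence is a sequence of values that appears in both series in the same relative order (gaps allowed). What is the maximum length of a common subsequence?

4

Let dp[i][j] be the LCS length of the first i values of sensor 1 and the first j values of sensor 2. dp[i][j] = dp[i-1][j-1]+1 when the i-th and j-th values match, else max(dp[i-1][j], dp[i][j-1]).
    ·  5  4  6  7  7  7
 ·  0  0  0  0  0  0  0
 4  0  0  1  1  1  1  1
 7  0  0  1  1  2  2  2
 7  0  0  1  1  2  3  3
 7  0  0  1  1  2  3  4
 4  0  0  1  1  2  3  4
 5  0  1  1  1  2  3  4
dp[6][6] = 4. One LCS (by backtracking along matches): 4, 7, 7, 7.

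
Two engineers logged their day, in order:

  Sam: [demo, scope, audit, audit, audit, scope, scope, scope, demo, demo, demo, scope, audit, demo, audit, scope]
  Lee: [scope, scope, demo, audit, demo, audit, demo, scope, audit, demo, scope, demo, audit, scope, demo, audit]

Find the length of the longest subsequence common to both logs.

Taking scope [7,1], scope [8,2], demo [9,3], demo [10,5], demo [11,7], scope [12,8], audit [13,9], demo [14,12], audit [15,13], scope [16,14] gives a common subsequence of length 10. The LCS DP gives dp[16][16] = 10, so this is optimal.

10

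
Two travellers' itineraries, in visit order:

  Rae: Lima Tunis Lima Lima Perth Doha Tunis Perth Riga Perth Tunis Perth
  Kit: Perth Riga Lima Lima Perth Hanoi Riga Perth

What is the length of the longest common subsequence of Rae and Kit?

Taking Lima at Rae[3]=Kit[3]; then Lima at Rae[4]=Kit[4]; then Perth at Rae[5]=Kit[5]; then Riga at Rae[9]=Kit[7]; then Perth at Rae[12]=Kit[8] gives a common subsequence of length 5. Since dp[12][8] = 5, nothing longer is possible.

5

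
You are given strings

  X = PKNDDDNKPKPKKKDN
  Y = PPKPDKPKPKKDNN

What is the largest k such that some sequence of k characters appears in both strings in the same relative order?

One common subsequence of length 11: P (X #1, Y #2), K (X #2, Y #3), D (X #6, Y #5), K (X #8, Y #6), P (X #9, Y #7), K (X #10, Y #8), P (X #11, Y #9), K (X #13, Y #10), K (X #14, Y #11), D (X #15, Y #12), N (X #16, Y #14). Since dp[16][14] = 11, nothing longer is possible.

11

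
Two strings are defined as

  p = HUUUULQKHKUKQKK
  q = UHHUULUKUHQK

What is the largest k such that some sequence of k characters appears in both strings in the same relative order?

8

Taking H [1,3], then U [2,4], then U [3,5], then U [4,7], then U [5,9], then H [9,10], then Q [13,11], then K [15,12] gives a common subsequence of length 8. dp[15][12] = 8 confirms this is the maximum.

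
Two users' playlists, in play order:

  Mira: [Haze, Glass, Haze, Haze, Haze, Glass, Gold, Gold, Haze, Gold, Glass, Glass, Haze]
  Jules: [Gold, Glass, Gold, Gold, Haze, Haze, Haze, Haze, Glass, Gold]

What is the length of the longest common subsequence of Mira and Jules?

6

Match Haze (Mira #1, Jules #5); then Haze (Mira #3, Jules #6); then Haze (Mira #4, Jules #7); then Haze (Mira #5, Jules #8); then Glass (Mira #6, Jules #9); then Gold (Mira #10, Jules #10) — 6 songs in the same relative order in both. Since dp[13][10] = 6, nothing longer is possible.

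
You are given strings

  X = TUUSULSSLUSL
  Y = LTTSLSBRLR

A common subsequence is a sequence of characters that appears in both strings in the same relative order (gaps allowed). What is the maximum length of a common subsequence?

5

Let dp[i][j] be the LCS length of the first i characters of X and the first j characters of Y. dp[i][j] = dp[i-1][j-1]+1 when the i-th and j-th characters match, else max(dp[i-1][j], dp[i][j-1]).
    ·  L  T  T  S  L  S  B  R  L  R
 ·  0  0  0  0  0  0  0  0  0  0  0
 T  0  0  1  1  1  1  1  1  1  1  1
 U  0  0  1  1  1  1  1  1  1  1  1
 U  0  0  1  1  1  1  1  1  1  1  1
 S  0  0  1  1  2  2  2  2  2  2  2
 U  0  0  1  1  2  2  2  2  2  2  2
 L  0  1  1  1  2  3  3  3  3  3  3
 S  0  1  1  1  2  3  4  4  4  4  4
 S  0  1  1  1  2  3  4  4  4  4  4
 L  0  1  1  1  2  3  4  4  4  5  5
 U  0  1  1  1  2  3  4  4  4  5  5
 S  0  1  1  1  2  3  4  4  4  5  5
 L  0  1  1  1  2  3  4  4  4  5  5
dp[12][10] = 5. One LCS (by backtracking along matches): TSLSL.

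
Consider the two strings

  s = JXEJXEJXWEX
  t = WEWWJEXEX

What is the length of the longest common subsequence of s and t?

Taking E at s[3]=t[2], then J at s[4]=t[5], then E at s[6]=t[6], then X at s[8]=t[7], then E at s[10]=t[8], then X at s[11]=t[9] gives a common subsequence of length 6. The LCS DP gives dp[11][9] = 6, so this is optimal.

6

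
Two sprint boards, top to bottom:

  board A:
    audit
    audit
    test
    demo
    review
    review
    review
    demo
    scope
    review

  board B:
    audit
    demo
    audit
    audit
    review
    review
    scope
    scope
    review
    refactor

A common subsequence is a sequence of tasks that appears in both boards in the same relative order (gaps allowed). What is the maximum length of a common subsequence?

Pick audit [1,3], audit [2,4], review [5,5], review [6,6], scope [9,8], review [10,9]; all 6 tasks appear in both, in order. Since dp[10][10] = 6, nothing longer is possible.

6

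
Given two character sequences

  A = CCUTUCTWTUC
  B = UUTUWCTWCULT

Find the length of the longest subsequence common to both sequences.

Let dp[i][j] be the LCS length of the first i characters of A and the first j characters of B. dp[i][j] = dp[i-1][j-1]+1 when the i-th and j-th characters match, else max(dp[i-1][j], dp[i][j-1]).
    ·  U  U  T  U  W  C  T  W  C  U  L  T
 ·  0  0  0  0  0  0  0  0  0  0  0  0  0
 C  0  0  0  0  0  0  1  1  1  1  1  1  1
 C  0  0  0  0  0  0  1  1  1  2  2  2  2
 U  0  1  1  1  1  1  1  1  1  2  3  3  3
 T  0  1  1  2  2  2  2  2  2  2  3  3  4
 U  0  1  2  2  3  3  3  3  3  3  3  3  4
 C  0  1  2  2  3  3  4  4  4  4  4  4  4
 T  0  1  2  3  3  3  4  5  5  5  5  5  5
 W  0  1  2  3  3  4  4  5  6  6  6  6  6
 T  0  1  2  3  3  4  4  5  6  6  6  6  7
 U  0  1  2  3  4  4  4  5  6  6  7  7  7
 C  0  1  2  3  4  4  5  5  6  7  7  7  7
dp[11][12] = 7. One LCS (by backtracking along matches): UTUCTWT.

7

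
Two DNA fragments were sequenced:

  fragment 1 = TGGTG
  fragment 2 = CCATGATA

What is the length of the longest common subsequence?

3

Let dp[i][j] be the LCS length of the first i bases of fragment 1 and the first j bases of fragment 2. dp[i][j] = dp[i-1][j-1]+1 when the i-th and j-th bases match, else max(dp[i-1][j], dp[i][j-1]).
    ·  C  C  A  T  G  A  T  A
 ·  0  0  0  0  0  0  0  0  0
 T  0  0  0  0  1  1  1  1  1
 G  0  0  0  0  1  2  2  2  2
 G  0  0  0  0  1  2  2  2  2
 T  0  0  0  0  1  2  2  3  3
 G  0  0  0  0  1  2  2  3  3
dp[5][8] = 3. One LCS (by backtracking along matches): TGT.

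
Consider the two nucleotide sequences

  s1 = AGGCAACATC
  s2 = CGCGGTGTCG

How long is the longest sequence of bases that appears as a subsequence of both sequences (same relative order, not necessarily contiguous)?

4

One common subsequence of length 4: G at s1[2]=s2[5]; then G at s1[3]=s2[7]; then T at s1[9]=s2[8]; then C at s1[10]=s2[9]. The LCS DP gives dp[10][10] = 4, so this is optimal.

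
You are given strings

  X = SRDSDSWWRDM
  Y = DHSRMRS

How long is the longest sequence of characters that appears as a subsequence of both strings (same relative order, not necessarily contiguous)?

4

Let dp[i][j] be the LCS length of the first i characters of X and the first j characters of Y. dp[i][j] = dp[i-1][j-1]+1 when the i-th and j-th characters match, else max(dp[i-1][j], dp[i][j-1]).
    ·  D  H  S  R  M  R  S
 ·  0  0  0  0  0  0  0  0
 S  0  0  0  1  1  1  1  1
 R  0  0  0  1  2  2  2  2
 D  0  1  1  1  2  2  2  2
 S  0  1  1  2  2  2  2  3
 D  0  1  1  2  2  2  2  3
 S  0  1  1  2  2  2  2  3
 W  0  1  1  2  2  2  2  3
 W  0  1  1  2  2  2  2  3
 R  0  1  1  2  3  3  3  3
 D  0  1  1  2  3  3  3  3
 M  0  1  1  2  3  4  4  4
dp[11][7] = 4. One LCS (by backtracking along matches): DSRM.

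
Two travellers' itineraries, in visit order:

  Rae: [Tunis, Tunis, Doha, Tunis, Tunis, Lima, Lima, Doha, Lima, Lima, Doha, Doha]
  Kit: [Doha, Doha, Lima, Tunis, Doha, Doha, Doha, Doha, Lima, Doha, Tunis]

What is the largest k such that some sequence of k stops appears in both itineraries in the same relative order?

Pick Tunis at Rae[1]=Kit[4], then Doha at Rae[3]=Kit[7], then Doha at Rae[8]=Kit[8], then Lima at Rae[10]=Kit[9], then Doha at Rae[11]=Kit[10]; all 5 stops appear in both, in order. dp[12][11] = 5 confirms this is the maximum.

5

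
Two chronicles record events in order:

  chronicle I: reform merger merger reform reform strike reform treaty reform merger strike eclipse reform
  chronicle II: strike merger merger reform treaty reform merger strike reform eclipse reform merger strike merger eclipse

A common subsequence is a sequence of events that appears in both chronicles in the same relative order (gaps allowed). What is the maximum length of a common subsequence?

Match merger at chronicle I[2]=chronicle II[2], then merger at chronicle I[3]=chronicle II[3], then reform at chronicle I[4]=chronicle II[4], then reform at chronicle I[5]=chronicle II[6], then strike at chronicle I[6]=chronicle II[8], then reform at chronicle I[7]=chronicle II[9], then reform at chronicle I[9]=chronicle II[11], then merger at chronicle I[10]=chronicle II[12], then strike at chronicle I[11]=chronicle II[13], then eclipse at chronicle I[12]=chronicle II[15] — 10 events in the same relative order in both. dp[13][15] = 10 confirms this is the maximum.

10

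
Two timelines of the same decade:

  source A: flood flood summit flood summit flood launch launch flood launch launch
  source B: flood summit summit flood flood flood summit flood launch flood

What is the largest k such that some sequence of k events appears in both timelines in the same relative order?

Match flood at source A[1]=source B[4], then flood at source A[2]=source B[5], then flood at source A[4]=source B[6], then summit at source A[5]=source B[7], then flood at source A[6]=source B[8], then launch at source A[8]=source B[9], then flood at source A[9]=source B[10] — 7 events in the same relative order in both. Since dp[11][10] = 7, nothing longer is possible.

7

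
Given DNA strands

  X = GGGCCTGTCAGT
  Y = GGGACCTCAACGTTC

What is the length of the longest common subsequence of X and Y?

10

One common subsequence of length 10: G at X[1]=Y[1] → G at X[2]=Y[2] → G at X[3]=Y[3] → C at X[4]=Y[5] → C at X[5]=Y[6] → T at X[8]=Y[7] → C at X[9]=Y[8] → A at X[10]=Y[10] → G at X[11]=Y[12] → T at X[12]=Y[14]. Since dp[12][15] = 10, nothing longer is possible.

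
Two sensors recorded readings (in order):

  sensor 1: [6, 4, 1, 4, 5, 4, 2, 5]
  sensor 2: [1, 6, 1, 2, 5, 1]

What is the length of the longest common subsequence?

Pick 6 [1,2] → 1 [3,3] → 2 [7,4] → 5 [8,5]; all 4 values appear in both, in order. The LCS DP gives dp[8][6] = 4, so this is optimal.

4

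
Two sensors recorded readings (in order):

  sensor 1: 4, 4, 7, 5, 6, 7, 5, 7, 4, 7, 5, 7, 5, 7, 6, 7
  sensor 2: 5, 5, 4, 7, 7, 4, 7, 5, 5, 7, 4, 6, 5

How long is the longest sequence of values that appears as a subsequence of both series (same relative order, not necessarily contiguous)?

Match 4 (sensor 1 #2, sensor 2 #3) → 7 (sensor 1 #6, sensor 2 #4) → 7 (sensor 1 #8, sensor 2 #5) → 4 (sensor 1 #9, sensor 2 #6) → 7 (sensor 1 #10, sensor 2 #7) → 5 (sensor 1 #11, sensor 2 #8) → 5 (sensor 1 #13, sensor 2 #9) → 7 (sensor 1 #14, sensor 2 #10) → 6 (sensor 1 #15, sensor 2 #12) — 9 values in the same relative order in both. Since dp[16][13] = 9, nothing longer is possible.

9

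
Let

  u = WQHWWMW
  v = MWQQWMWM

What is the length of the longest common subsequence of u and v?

Taking W [1,2], then Q [2,4], then W [4,5], then W [5,7], then M [6,8] gives a common subsequence of length 5. dp[7][8] = 5 confirms this is the maximum.

5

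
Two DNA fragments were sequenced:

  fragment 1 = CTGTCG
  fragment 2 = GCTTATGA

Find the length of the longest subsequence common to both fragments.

4

Match C [1,2], T [2,4], T [4,6], G [6,7] — 4 bases in the same relative order in both. The LCS DP gives dp[6][8] = 4, so this is optimal.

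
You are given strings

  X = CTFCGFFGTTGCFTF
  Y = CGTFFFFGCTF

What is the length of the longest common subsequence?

One common subsequence of length 9: C at X[1]=Y[1]; then T at X[2]=Y[3]; then F at X[3]=Y[5]; then F at X[6]=Y[6]; then F at X[7]=Y[7]; then G at X[11]=Y[8]; then C at X[12]=Y[9]; then T at X[14]=Y[10]; then F at X[15]=Y[11]. dp[15][11] = 9 confirms this is the maximum.

9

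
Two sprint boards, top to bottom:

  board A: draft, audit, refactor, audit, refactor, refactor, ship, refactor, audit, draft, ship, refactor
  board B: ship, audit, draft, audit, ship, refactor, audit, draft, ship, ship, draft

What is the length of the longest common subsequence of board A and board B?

Pick draft [1,3], audit [4,4], ship [7,5], refactor [8,6], audit [9,7], draft [10,8], ship [11,10]; all 7 tasks appear in both, in order. dp[12][11] = 7 confirms this is the maximum.

7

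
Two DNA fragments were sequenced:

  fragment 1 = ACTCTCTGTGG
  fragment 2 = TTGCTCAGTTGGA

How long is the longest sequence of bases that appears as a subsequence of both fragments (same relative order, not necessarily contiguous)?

8

Match T [3,2] → C [4,4] → T [5,5] → C [6,6] → T [7,9] → T [9,10] → G [10,11] → G [11,12] — 8 bases in the same relative order in both. The LCS DP gives dp[11][13] = 8, so this is optimal.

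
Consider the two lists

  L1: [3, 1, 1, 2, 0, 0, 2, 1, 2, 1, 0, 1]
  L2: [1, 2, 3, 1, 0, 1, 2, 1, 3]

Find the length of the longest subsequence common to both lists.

Let dp[i][j] be the LCS length of the first i values of L1 and the first j values of L2. dp[i][j] = dp[i-1][j-1]+1 when the i-th and j-th values match, else max(dp[i-1][j], dp[i][j-1]).
    ·  1  2  3  1  0  1  2  1  3
 ·  0  0  0  0  0  0  0  0  0  0
 3  0  0  0  1  1  1  1  1  1  1
 1  0  1  1  1  2  2  2  2  2  2
 1  0  1  1  1  2  2  3  3  3  3
 2  0  1  2  2  2  2  3  4  4  4
 0  0  1  2  2  2  3  3  4  4  4
 0  0  1  2  2  2  3  3  4  4  4
 2  0  1  2  2  2  3  3  4  4  4
 1  0  1  2  2  3  3  4  4  5  5
 2  0  1  2  2  3  3  4  5  5  5
 1  0  1  2  2  3  3  4  5  6  6
 0  0  1  2  2  3  4  4  5  6  6
 1  0  1  2  2  3  4  5  5  6  6
dp[12][9] = 6. One LCS (by backtracking along matches): 3, 1, 0, 1, 2, 1.

6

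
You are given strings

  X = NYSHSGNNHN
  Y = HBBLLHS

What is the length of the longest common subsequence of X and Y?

2

One common subsequence of length 2: H at X[4]=Y[6]; then S at X[5]=Y[7]. dp[10][7] = 2 confirms this is the maximum.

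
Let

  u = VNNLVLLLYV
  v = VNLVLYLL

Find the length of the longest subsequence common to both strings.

7

Let dp[i][j] be the LCS length of the first i characters of u and the first j characters of v. dp[i][j] = dp[i-1][j-1]+1 when the i-th and j-th characters match, else max(dp[i-1][j], dp[i][j-1]).
    ·  V  N  L  V  L  Y  L  L
 ·  0  0  0  0  0  0  0  0  0
 V  0  1  1  1  1  1  1  1  1
 N  0  1  2  2  2  2  2  2  2
 N  0  1  2  2  2  2  2  2  2
 L  0  1  2  3  3  3  3  3  3
 V  0  1  2  3  4  4  4  4  4
 L  0  1  2  3  4  5  5  5  5
 L  0  1  2  3  4  5  5  6  6
 L  0  1  2  3  4  5  5  6  7
 Y  0  1  2  3  4  5  6  6  7
 V  0  1  2  3  4  5  6  6  7
dp[10][8] = 7. One LCS (by backtracking along matches): VNLVLLL.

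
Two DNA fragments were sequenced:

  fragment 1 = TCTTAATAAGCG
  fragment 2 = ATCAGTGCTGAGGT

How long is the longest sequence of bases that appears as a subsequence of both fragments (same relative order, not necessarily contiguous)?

7

One common subsequence of length 7: T (fragment 1 #1, fragment 2 #2); then C (fragment 1 #2, fragment 2 #3); then T (fragment 1 #3, fragment 2 #6); then T (fragment 1 #4, fragment 2 #9); then A (fragment 1 #9, fragment 2 #11); then G (fragment 1 #10, fragment 2 #12); then G (fragment 1 #12, fragment 2 #13). dp[12][14] = 7 confirms this is the maximum.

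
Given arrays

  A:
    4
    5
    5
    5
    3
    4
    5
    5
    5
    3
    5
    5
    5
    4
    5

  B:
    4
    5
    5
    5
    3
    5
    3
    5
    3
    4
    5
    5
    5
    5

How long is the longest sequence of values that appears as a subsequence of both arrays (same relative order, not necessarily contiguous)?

Match 4 at A[1]=B[1], then 5 at A[2]=B[2], then 5 at A[3]=B[3], then 5 at A[4]=B[4], then 3 at A[5]=B[5], then 5 at A[7]=B[6], then 5 at A[9]=B[8], then 3 at A[10]=B[9], then 5 at A[11]=B[11], then 5 at A[12]=B[12], then 5 at A[13]=B[13], then 5 at A[15]=B[14] — 12 values in the same relative order in both. The LCS DP gives dp[15][14] = 12, so this is optimal.

12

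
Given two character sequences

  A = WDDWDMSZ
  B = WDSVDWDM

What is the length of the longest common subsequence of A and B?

6

Pick W (A #1, B #1), D (A #2, B #2), D (A #3, B #5), W (A #4, B #6), D (A #5, B #7), M (A #6, B #8); all 6 characters appear in both, in order. dp[8][8] = 6 confirms this is the maximum.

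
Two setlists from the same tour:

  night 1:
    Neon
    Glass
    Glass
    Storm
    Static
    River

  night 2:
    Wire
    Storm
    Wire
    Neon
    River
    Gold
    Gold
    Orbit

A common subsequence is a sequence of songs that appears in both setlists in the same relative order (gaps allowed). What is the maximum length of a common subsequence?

Match Neon (night 1 #1, night 2 #4), then River (night 1 #6, night 2 #5) — 2 songs in the same relative order in both. dp[6][8] = 2 confirms this is the maximum.

2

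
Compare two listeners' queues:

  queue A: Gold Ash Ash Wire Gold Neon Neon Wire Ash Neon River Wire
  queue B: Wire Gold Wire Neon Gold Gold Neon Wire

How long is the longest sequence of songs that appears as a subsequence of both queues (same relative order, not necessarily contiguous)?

One common subsequence of length 5: Gold [1,2], then Wire [4,3], then Gold [5,6], then Neon [10,7], then Wire [12,8]. Since dp[12][8] = 5, nothing longer is possible.

5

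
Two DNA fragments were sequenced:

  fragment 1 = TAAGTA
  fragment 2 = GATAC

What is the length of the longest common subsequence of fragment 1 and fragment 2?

3

Match A at fragment 1[3]=fragment 2[2] → T at fragment 1[5]=fragment 2[3] → A at fragment 1[6]=fragment 2[4] — 3 bases in the same relative order in both, and the DP table's final entry dp[6][5] is also 3, so no common subsequence is longer.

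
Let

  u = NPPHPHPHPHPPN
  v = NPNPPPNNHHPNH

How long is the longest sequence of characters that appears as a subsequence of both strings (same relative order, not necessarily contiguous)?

9

One common subsequence of length 9: N at u[1]=v[1], then P at u[2]=v[2], then P at u[3]=v[4], then P at u[5]=v[5], then P at u[7]=v[6], then H at u[8]=v[9], then H at u[10]=v[10], then P at u[12]=v[11], then N at u[13]=v[12]. Since dp[13][13] = 9, nothing longer is possible.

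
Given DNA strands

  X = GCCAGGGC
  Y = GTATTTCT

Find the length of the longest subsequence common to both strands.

Pick G (X #1, Y #1), then A (X #4, Y #3), then C (X #8, Y #7); all 3 bases appear in both, in order. dp[8][8] = 3 confirms this is the maximum.

3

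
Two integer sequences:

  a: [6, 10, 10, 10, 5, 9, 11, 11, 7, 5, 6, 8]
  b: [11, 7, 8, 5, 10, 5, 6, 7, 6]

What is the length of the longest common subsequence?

Let dp[i][j] be the LCS length of the first i values of a and the first j values of b. dp[i][j] = dp[i-1][j-1]+1 when the i-th and j-th values match, else max(dp[i-1][j], dp[i][j-1]).
    · 11  7  8  5 10  5  6  7  6
 ·  0  0  0  0  0  0  0  0  0  0
 6  0  0  0  0  0  0  0  1  1  1
10  0  0  0  0  0  1  1  1  1  1
10  0  0  0  0  0  1  1  1  1  1
10  0  0  0  0  0  1  1  1  1  1
 5  0  0  0  0  1  1  2  2  2  2
 9  0  0  0  0  1  1  2  2  2  2
11  0  1  1  1  1  1  2  2  2  2
11  0  1  1  1  1  1  2  2  2  2
 7  0  1  2  2  2  2  2  2  3  3
 5  0  1  2  2  3  3  3  3  3  3
 6  0  1  2  2  3  3  3  4  4  4
 8  0  1  2  3  3  3  3  4  4  4
dp[12][9] = 4. One LCS (by backtracking along matches): 10, 5, 7, 6.

4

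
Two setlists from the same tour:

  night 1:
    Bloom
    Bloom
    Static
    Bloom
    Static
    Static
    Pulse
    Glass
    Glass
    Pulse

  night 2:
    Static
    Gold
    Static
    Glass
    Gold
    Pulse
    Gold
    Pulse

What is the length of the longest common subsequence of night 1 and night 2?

Pick Static at night 1[3]=night 2[1], then Static at night 1[5]=night 2[3], then Pulse at night 1[7]=night 2[6], then Pulse at night 1[10]=night 2[8]; all 4 songs appear in both, in order. The LCS DP gives dp[10][8] = 4, so this is optimal.

4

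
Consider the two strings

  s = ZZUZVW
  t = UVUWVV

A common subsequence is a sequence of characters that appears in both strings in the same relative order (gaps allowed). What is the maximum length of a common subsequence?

3

Let dp[i][j] be the LCS length of the first i characters of s and the first j characters of t. dp[i][j] = dp[i-1][j-1]+1 when the i-th and j-th characters match, else max(dp[i-1][j], dp[i][j-1]).
    ·  U  V  U  W  V  V
 ·  0  0  0  0  0  0  0
 Z  0  0  0  0  0  0  0
 Z  0  0  0  0  0  0  0
 U  0  1  1  1  1  1  1
 Z  0  1  1  1  1  1  1
 V  0  1  2  2  2  2  2
 W  0  1  2  2  3  3  3
dp[6][6] = 3. One LCS (by backtracking along matches): UVW.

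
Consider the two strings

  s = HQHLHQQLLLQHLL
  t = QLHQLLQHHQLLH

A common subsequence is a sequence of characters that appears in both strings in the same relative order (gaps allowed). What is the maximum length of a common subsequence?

One common subsequence of length 10: Q at s[2]=t[1], L at s[4]=t[2], H at s[5]=t[3], Q at s[7]=t[4], L at s[9]=t[5], L at s[10]=t[6], Q at s[11]=t[7], H at s[12]=t[9], L at s[13]=t[11], L at s[14]=t[12]. dp[14][13] = 10 confirms this is the maximum.

10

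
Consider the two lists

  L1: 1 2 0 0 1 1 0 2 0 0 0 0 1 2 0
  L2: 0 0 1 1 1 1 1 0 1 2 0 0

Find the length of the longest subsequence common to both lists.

Taking 0 [3,1] → 0 [4,2] → 1 [5,6] → 1 [6,7] → 0 [7,8] → 2 [8,10] → 0 [12,11] → 0 [15,12] gives a common subsequence of length 8. dp[15][12] = 8 confirms this is the maximum.

8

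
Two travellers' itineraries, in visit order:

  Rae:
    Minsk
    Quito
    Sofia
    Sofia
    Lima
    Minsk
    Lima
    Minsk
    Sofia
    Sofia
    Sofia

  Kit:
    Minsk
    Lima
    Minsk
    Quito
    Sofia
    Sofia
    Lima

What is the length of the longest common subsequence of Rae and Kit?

Pick Minsk at Rae[1]=Kit[3], Quito at Rae[2]=Kit[4], Sofia at Rae[3]=Kit[5], Sofia at Rae[4]=Kit[6], Lima at Rae[7]=Kit[7]; all 5 stops appear in both, in order, and the DP table's final entry dp[11][7] is also 5, so no common subsequence is longer.

5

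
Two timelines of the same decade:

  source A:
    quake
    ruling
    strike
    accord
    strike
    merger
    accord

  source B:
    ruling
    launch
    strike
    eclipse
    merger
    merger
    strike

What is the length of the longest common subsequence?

3

Pick ruling [2,1], then strike [3,3], then strike [5,7]; all 3 events appear in both, in order, and the DP table's final entry dp[7][7] is also 3, so no common subsequence is longer.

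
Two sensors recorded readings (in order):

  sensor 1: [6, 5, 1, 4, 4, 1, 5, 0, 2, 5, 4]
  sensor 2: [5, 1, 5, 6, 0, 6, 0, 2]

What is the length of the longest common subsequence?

Match 5 at sensor 1[2]=sensor 2[1] → 1 at sensor 1[6]=sensor 2[2] → 5 at sensor 1[7]=sensor 2[3] → 0 at sensor 1[8]=sensor 2[7] → 2 at sensor 1[9]=sensor 2[8] — 5 values in the same relative order in both. Since dp[11][8] = 5, nothing longer is possible.

5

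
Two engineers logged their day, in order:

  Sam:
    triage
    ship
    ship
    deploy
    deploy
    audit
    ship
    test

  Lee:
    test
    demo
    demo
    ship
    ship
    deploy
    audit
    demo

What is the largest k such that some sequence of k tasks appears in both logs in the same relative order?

Pick ship at Sam[2]=Lee[4], then ship at Sam[3]=Lee[5], then deploy at Sam[5]=Lee[6], then audit at Sam[6]=Lee[7]; all 4 tasks appear in both, in order. Since dp[8][8] = 4, nothing longer is possible.

4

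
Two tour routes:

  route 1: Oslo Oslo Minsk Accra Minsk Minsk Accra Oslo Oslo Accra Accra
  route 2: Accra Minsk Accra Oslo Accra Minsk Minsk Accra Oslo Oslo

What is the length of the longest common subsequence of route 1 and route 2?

Match Oslo (route 1 #2, route 2 #4) → Accra (route 1 #4, route 2 #5) → Minsk (route 1 #5, route 2 #6) → Minsk (route 1 #6, route 2 #7) → Accra (route 1 #7, route 2 #8) → Oslo (route 1 #8, route 2 #9) → Oslo (route 1 #9, route 2 #10) — 7 stops in the same relative order in both. dp[11][10] = 7 confirms this is the maximum.

7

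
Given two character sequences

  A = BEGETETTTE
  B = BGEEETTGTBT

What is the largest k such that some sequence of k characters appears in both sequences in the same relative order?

7

Pick B (A #1, B #1), then E (A #2, B #4), then E (A #4, B #5), then T (A #5, B #6), then T (A #7, B #7), then T (A #8, B #9), then T (A #9, B #11); all 7 characters appear in both, in order. The LCS DP gives dp[10][11] = 7, so this is optimal.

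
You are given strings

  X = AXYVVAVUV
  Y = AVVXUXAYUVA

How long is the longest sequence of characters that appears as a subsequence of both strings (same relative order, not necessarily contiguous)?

Pick A [1,1] → V [4,2] → V [5,3] → A [6,7] → U [8,9] → V [9,10]; all 6 characters appear in both, in order. dp[9][11] = 6 confirms this is the maximum.

6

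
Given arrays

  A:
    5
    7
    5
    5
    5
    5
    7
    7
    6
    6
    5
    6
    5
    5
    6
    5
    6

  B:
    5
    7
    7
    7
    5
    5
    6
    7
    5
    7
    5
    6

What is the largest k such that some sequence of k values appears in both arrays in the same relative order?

9

Match 5 (A #1, B #1) → 7 (A #2, B #2) → 7 (A #7, B #3) → 7 (A #8, B #4) → 5 (A #11, B #6) → 6 (A #12, B #7) → 5 (A #13, B #9) → 5 (A #16, B #11) → 6 (A #17, B #12) — 9 values in the same relative order in both. The LCS DP gives dp[17][12] = 9, so this is optimal.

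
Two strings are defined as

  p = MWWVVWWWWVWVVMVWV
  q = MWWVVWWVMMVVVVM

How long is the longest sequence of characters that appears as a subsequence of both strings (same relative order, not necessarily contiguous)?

12

Taking M (p #1, q #1), then W (p #2, q #2), then W (p #3, q #3), then V (p #4, q #4), then V (p #5, q #5), then W (p #8, q #6), then W (p #9, q #7), then V (p #10, q #8), then V (p #12, q #11), then V (p #13, q #12), then V (p #15, q #13), then V (p #17, q #14) gives a common subsequence of length 12, and the DP table's final entry dp[17][15] is also 12, so no common subsequence is longer.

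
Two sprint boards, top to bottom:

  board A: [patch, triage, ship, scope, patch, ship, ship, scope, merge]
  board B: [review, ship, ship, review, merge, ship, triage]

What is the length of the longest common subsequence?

3

Pick ship at board A[3]=board B[2] → ship at board A[6]=board B[3] → ship at board A[7]=board B[6]; all 3 tasks appear in both, in order, and the DP table's final entry dp[9][7] is also 3, so no common subsequence is longer.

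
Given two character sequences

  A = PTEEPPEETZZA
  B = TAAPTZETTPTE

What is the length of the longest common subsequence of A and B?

5

Pick P at A[1]=B[4], T at A[2]=B[5], E at A[3]=B[7], P at A[5]=B[10], E at A[8]=B[12]; all 5 characters appear in both, in order. The LCS DP gives dp[12][12] = 5, so this is optimal.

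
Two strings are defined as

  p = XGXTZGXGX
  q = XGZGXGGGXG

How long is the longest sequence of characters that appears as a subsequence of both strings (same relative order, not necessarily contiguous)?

7

One common subsequence of length 7: X (p #1, q #1) → G (p #2, q #2) → Z (p #5, q #3) → G (p #6, q #4) → X (p #7, q #5) → G (p #8, q #8) → X (p #9, q #9). Since dp[9][10] = 7, nothing longer is possible.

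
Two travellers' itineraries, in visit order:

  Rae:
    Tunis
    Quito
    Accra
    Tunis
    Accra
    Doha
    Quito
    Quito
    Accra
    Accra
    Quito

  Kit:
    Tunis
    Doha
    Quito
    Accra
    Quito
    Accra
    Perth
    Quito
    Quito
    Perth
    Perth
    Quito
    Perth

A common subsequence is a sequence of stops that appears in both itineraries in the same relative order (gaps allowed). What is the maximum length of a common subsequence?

Match Tunis [1,1], Quito [2,3], Accra [3,4], Accra [5,6], Quito [7,8], Quito [8,9], Quito [11,12] — 7 stops in the same relative order in both. Since dp[11][13] = 7, nothing longer is possible.

7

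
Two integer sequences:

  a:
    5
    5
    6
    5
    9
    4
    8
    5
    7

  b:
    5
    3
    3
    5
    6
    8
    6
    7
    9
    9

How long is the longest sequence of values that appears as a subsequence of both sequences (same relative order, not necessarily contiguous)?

Match 5 [1,1], 5 [2,4], 6 [3,5], 8 [7,6], 7 [9,8] — 5 values in the same relative order in both. The LCS DP gives dp[9][10] = 5, so this is optimal.

5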